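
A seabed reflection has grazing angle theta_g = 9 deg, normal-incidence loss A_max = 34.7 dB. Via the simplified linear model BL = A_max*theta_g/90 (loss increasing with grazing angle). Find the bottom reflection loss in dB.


BL = A_max * theta_g / 90 = 34.7 * 9 / 90 = 3.47

3.47 dB


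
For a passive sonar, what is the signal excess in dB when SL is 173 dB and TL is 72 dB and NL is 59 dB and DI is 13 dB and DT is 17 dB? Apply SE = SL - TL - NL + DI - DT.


38 dB


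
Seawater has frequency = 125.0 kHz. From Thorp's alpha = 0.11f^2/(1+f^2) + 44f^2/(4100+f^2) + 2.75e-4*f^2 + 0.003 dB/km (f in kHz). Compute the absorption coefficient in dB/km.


f^2 = 15625.0
alpha = 0.11*15625.0/(1+15625.0) + 44*15625.0/(4100+15625.0) + 2.75e-4*15625.0 + 0.003 = 39.264

39.264 dB/km


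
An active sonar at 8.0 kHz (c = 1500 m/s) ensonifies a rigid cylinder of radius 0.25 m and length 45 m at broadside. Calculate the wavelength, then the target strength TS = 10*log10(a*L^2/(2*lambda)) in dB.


Step 1: lambda = c/f = 1500/8000 = 0.1875 m
Step 2: TS = 10*log10(a*L^2/(2*lambda)) = 10*log10(0.25*45^2/(2*0.1875)) = 31.3

31.3 dB


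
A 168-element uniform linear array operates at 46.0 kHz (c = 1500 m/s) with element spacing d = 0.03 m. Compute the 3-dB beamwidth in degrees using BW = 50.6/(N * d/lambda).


Step 1: lambda = 1500/46000 = 0.03261 m
Step 2: d/lambda = 0.03/0.03261 = 0.92
Step 3: BW = 50.6/(N * d/lambda) = 50.6/(168 * 0.92) = 0.33

0.33 deg


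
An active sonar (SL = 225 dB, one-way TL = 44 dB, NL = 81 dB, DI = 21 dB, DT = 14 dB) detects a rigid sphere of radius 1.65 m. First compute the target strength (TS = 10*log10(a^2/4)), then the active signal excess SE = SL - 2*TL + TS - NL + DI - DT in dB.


Step 1: TS = 10*log10(1.65^2/4) = -1.67 dB
Step 2: SE = SL - 2*TL + TS - NL + DI - DT = 225 - 2*44 + (-1.67) - 81 + 21 - 14 = 61.33

61.33 dB


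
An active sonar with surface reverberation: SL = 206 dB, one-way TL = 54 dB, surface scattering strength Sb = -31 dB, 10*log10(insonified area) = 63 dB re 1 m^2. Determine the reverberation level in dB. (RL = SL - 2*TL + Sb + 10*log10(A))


RL = SL - 2*TL + Sb + 10*log10(A) = 206 - 2*54 + (-31) + 63 = 130

130 dB


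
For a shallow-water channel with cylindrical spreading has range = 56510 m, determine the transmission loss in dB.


TL = 10*log10(56510) = 47.52

47.52 dB


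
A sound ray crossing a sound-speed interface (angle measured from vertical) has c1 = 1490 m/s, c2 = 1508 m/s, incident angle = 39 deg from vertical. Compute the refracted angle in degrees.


39.56 deg


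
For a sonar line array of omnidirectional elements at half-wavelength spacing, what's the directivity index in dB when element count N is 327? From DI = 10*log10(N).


25.15 dB


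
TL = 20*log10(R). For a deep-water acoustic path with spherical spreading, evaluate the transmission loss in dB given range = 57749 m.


95.23 dB


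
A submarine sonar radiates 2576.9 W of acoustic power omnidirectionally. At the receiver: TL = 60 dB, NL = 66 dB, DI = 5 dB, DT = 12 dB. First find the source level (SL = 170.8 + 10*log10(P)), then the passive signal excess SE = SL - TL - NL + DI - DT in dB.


Step 1: SL = 170.8 + 10*log10(2576.9) = 204.91 dB
Step 2: SE = SL - TL - NL + DI - DT = 204.91 - 60 - 66 + 5 - 12 = 71.91

71.91 dB


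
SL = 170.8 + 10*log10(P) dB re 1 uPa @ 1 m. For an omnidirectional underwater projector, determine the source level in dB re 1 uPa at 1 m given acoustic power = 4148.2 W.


206.98 dB


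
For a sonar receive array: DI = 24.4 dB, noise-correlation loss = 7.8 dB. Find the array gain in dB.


AG = DI - L_corr = 24.4 - 7.8 = 16.6

16.6 dB


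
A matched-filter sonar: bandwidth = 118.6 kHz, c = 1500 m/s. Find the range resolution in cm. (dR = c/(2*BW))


0.63 cm


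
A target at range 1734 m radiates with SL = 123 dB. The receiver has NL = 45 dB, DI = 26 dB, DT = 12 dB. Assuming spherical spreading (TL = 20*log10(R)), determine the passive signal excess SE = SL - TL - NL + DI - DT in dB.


Step 1: TL = 20*log10(1734) = 64.78 dB
Step 2: SE = 123 - 64.78 - 45 + 26 - 12 = 27.22

27.22 dB


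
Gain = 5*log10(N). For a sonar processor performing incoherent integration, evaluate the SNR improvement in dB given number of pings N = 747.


Gain = 5*log10(747) = 14.37

14.37 dB


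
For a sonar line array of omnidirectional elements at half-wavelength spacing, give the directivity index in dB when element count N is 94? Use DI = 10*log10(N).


DI = 10*log10(94) = 19.73

19.73 dB


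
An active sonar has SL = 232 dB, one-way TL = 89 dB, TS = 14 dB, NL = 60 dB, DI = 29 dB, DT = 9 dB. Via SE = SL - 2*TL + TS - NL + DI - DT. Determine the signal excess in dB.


SE = SL - 2*TL + TS - NL + DI - DT = 232 - 2*89 + (14) - 60 + 29 - 9 = 28

28 dB


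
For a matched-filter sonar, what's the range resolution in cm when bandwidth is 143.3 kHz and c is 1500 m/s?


dR = c/(2*BW) = 1500 / (2 * 143.3e3) = 0.0052 m = 0.52 cm

0.52 cm


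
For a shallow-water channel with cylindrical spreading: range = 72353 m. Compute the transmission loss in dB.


TL = 10*log10(72353) = 48.59

48.59 dB


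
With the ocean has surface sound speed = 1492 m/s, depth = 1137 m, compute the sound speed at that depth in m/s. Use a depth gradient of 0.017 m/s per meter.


c = 1492 + 0.017 * 1137 = 1511.329

1511.329 m/s


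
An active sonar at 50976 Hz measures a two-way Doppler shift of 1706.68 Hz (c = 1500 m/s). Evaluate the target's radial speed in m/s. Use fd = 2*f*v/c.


From fd = 2*f*v/c, v = c*fd/(2*f) = 1500 * 1706.68 / (2*50976) = 25.11

25.11 m/s


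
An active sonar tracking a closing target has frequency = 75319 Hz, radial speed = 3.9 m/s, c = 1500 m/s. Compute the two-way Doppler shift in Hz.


391.66 Hz


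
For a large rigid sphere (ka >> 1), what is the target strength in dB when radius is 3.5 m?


TS = 10*log10(3.5^2 / 4) = 10*log10(3.0625) = 4.86

4.86 dB


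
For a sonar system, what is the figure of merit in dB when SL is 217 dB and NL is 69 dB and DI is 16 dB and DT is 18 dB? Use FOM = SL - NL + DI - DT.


FOM = SL - NL + DI - DT = 217 - 69 + 16 - 18 = 146

146 dB


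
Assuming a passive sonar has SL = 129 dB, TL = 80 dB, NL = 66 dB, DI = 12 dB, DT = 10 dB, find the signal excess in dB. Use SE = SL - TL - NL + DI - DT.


SE = SL - TL - NL + DI - DT = 129 - 80 - 66 + 12 - 10 = -15

-15 dB


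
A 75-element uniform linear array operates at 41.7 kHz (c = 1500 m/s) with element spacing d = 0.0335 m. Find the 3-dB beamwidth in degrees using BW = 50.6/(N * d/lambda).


Step 1: lambda = 1500/41700 = 0.03597 m
Step 2: d/lambda = 0.0335/0.03597 = 0.9313
Step 3: BW = 50.6/(N * d/lambda) = 50.6/(75 * 0.9313) = 0.72

0.72 deg


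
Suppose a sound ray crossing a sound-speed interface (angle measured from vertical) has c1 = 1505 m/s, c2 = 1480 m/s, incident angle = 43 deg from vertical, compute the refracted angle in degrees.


42.12 deg


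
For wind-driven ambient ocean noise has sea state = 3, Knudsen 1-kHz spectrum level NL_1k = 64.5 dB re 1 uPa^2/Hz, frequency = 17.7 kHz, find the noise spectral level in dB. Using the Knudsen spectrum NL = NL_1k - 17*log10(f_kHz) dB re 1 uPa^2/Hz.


NL = NL_1k - 17*log10(f_kHz) = 64.5 - 17*log10(17.7) = 64.5 - (21.22) = 43.28

43.28 dB


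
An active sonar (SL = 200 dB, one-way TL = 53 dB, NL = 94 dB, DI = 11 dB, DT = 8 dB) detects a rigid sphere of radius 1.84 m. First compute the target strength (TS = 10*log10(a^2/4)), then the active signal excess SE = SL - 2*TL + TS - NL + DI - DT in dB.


Step 1: TS = 10*log10(1.84^2/4) = -0.72 dB
Step 2: SE = SL - 2*TL + TS - NL + DI - DT = 200 - 2*53 + (-0.72) - 94 + 11 - 8 = 2.28

2.28 dB


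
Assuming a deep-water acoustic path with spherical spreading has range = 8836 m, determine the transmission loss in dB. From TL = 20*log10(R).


TL = 20*log10(8836) = 78.93

78.93 dB


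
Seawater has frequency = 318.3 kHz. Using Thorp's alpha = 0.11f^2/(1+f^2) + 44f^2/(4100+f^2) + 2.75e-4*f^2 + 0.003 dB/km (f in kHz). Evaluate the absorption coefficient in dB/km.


70.263 dB/km


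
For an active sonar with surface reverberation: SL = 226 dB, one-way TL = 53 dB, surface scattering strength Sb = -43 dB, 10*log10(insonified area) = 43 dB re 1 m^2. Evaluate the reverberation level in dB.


RL = SL - 2*TL + Sb + 10*log10(A) = 226 - 2*53 + (-43) + 43 = 120

120 dB


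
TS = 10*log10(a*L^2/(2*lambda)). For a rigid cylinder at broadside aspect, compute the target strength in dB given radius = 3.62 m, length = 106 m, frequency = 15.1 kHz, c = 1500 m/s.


53.11 dB


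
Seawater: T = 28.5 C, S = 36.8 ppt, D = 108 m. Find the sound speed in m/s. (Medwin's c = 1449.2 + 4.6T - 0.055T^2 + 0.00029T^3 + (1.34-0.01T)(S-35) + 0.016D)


c = 1449.2 + 4.6*28.5 - 0.055*28.5^2 + 0.00029*28.5^3 + (1.34 - 0.01*28.5)*(36.8 - 35) + 0.016*108 = 1545.97

1545.97 m/s


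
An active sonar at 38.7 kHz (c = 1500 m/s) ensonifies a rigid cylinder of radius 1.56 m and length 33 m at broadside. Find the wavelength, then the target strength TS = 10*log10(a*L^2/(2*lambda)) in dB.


Step 1: lambda = c/f = 1500/38700 = 0.03876 m
Step 2: TS = 10*log10(a*L^2/(2*lambda)) = 10*log10(1.56*33^2/(2*0.03876)) = 43.41

43.41 dB


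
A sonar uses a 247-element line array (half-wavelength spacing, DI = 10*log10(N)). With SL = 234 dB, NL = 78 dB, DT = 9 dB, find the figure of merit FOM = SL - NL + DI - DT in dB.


170.93 dB


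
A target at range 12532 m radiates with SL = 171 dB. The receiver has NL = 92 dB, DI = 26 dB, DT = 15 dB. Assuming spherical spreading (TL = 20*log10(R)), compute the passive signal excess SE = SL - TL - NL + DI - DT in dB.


Step 1: TL = 20*log10(12532) = 81.96 dB
Step 2: SE = 171 - 81.96 - 92 + 26 - 15 = 8.04

8.04 dB


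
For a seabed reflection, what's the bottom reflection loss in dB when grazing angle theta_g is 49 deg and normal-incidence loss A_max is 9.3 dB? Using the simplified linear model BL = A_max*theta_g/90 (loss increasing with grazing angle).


5.06 dB


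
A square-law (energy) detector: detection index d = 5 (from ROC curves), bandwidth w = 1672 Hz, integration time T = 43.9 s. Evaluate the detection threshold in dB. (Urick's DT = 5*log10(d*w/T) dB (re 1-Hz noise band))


DT = 5*log10(d*w/T) = 5*log10(5 * 1672 / 43.9) = 5*log10(190.43) = 11.4

11.4 dB


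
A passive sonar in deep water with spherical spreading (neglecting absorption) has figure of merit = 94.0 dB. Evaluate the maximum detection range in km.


At max range FOM = TL, so 20*log10(R) = 94.0
R = 10^(94.0/20) = 50118.72 m = 50.12 km

50.12 km


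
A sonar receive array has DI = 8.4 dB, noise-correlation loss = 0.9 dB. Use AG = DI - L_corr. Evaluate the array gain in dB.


7.5 dB


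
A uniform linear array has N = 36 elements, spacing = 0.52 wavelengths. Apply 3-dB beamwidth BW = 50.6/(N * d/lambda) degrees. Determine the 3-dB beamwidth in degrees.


2.7 deg


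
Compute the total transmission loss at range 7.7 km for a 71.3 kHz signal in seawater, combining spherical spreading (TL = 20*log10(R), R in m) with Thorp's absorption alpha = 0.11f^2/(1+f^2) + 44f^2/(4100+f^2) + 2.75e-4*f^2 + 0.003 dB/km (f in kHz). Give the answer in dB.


Step 1 (Thorp): alpha = 0.11*5083.69/(1+5083.69) + 44*5083.69/(4100+5083.69) + 2.75e-4*5083.69 + 0.003 = 25.8675 dB/km
Step 2: TL_spread = 20*log10(7700) = 77.73 dB
Step 3: TL_abs = alpha*R = 25.8675 * 7.7 = 199.18 dB
Step 4: TL_total = 77.73 + 199.18 = 276.91

276.91 dB


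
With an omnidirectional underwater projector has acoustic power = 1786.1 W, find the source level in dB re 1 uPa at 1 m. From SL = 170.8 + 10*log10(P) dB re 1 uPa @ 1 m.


SL = 170.8 + 10*log10(1786.1) = 170.8 + 32.52 = 203.32

203.32 dB


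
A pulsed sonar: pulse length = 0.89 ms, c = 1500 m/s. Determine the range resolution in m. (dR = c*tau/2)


dR = c*tau/2 = 1500 * 0.89e-3 / 2 = 0.6675

0.6675 m


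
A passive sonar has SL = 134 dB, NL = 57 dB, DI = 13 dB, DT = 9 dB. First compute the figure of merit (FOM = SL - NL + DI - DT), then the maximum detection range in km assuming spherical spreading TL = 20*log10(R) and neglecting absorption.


Step 1: FOM = SL - NL + DI - DT = 134 - 57 + 13 - 9 = 81 dB
Step 2: at max range FOM = TL = 20*log10(R), so R = 10^(81/20) = 11220.18 m = 11.22 km

11.22 km


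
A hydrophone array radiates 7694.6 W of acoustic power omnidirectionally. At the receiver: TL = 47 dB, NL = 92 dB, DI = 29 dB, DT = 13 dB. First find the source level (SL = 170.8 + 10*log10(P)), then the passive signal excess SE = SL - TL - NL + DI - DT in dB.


Step 1: SL = 170.8 + 10*log10(7694.6) = 209.66 dB
Step 2: SE = SL - TL - NL + DI - DT = 209.66 - 47 - 92 + 29 - 13 = 86.66

86.66 dB


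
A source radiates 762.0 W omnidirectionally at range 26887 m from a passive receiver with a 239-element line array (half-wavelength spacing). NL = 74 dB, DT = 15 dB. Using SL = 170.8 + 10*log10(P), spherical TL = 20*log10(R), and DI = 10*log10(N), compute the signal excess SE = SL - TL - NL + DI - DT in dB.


45.81 dB


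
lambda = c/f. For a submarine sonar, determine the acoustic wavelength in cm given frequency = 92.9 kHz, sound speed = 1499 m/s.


lambda = c/f = 1499 / 92900 = 0.0161 m = 1.61 cm

1.61 cm


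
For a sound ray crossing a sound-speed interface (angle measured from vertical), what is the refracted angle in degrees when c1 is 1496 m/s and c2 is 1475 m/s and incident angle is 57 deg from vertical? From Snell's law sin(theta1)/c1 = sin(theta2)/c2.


55.78 deg


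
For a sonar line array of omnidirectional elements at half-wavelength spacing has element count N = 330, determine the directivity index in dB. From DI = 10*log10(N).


DI = 10*log10(330) = 25.19

25.19 dB


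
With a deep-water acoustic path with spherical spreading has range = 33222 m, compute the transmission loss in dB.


TL = 20*log10(33222) = 90.43

90.43 dB


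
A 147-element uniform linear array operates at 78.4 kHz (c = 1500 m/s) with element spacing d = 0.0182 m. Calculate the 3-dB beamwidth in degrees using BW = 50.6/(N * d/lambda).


0.36 deg


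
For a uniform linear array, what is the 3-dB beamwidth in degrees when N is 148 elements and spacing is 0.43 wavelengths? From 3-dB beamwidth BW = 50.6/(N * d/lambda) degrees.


BW = 50.6 / (148 * 0.43) = 50.6 / 63.64 = 0.8

0.8 deg


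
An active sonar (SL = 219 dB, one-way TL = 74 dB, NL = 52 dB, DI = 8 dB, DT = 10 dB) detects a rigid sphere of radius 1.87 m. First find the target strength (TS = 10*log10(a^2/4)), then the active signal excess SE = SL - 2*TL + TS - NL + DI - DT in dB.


Step 1: TS = 10*log10(1.87^2/4) = -0.58 dB
Step 2: SE = SL - 2*TL + TS - NL + DI - DT = 219 - 2*74 + (-0.58) - 52 + 8 - 10 = 16.42

16.42 dB


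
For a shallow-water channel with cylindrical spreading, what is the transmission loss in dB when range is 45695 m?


46.6 dB


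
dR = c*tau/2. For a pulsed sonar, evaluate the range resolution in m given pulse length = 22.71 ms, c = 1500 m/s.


dR = c*tau/2 = 1500 * 22.71e-3 / 2 = 17.0325

17.0325 m


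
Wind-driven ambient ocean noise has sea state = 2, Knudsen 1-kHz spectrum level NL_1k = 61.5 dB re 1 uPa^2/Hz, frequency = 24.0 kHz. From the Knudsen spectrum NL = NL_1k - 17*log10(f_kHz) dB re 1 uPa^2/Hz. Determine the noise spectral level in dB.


NL = NL_1k - 17*log10(f_kHz) = 61.5 - 17*log10(24.0) = 61.5 - (23.46) = 38.04

38.04 dB


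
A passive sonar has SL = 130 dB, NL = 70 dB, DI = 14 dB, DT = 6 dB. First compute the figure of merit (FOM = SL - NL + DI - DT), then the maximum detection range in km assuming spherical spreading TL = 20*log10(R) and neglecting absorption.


Step 1: FOM = SL - NL + DI - DT = 130 - 70 + 14 - 6 = 68 dB
Step 2: at max range FOM = TL = 20*log10(R), so R = 10^(68/20) = 2511.89 m = 2.51 km

2.51 km


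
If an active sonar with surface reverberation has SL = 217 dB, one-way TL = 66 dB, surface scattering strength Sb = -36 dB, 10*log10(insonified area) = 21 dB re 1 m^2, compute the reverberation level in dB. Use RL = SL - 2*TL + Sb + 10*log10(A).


RL = SL - 2*TL + Sb + 10*log10(A) = 217 - 2*66 + (-36) + 21 = 70

70 dB


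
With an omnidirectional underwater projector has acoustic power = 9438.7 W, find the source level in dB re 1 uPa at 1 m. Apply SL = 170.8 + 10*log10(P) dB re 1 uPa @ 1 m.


SL = 170.8 + 10*log10(9438.7) = 170.8 + 39.75 = 210.55

210.55 dB


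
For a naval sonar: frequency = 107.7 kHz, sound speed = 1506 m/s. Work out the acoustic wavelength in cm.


lambda = c/f = 1506 / 107700 = 0.014 m = 1.4 cm

1.4 cm


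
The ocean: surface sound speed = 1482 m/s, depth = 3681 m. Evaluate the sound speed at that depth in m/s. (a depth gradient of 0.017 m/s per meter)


c = 1482 + 0.017 * 3681 = 1544.577

1544.577 m/s


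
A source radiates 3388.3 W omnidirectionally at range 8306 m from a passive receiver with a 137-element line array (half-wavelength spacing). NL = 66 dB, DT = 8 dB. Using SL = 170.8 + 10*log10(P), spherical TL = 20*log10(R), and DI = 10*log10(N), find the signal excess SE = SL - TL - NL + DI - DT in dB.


Step 1: SL = 170.8 + 10*log10(3388.3) = 206.1 dB
Step 2: TL = 20*log10(8306) = 78.39 dB
Step 3: DI = 10*log10(137) = 21.37 dB
Step 4: SE = SL - TL - NL + DI - DT = 206.1 - 78.39 - 66 + 21.37 - 8 = 75.08

75.08 dB


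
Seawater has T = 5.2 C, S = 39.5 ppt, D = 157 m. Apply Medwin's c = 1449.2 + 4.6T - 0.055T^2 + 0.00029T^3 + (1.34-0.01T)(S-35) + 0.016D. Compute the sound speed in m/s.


1479.98 m/s


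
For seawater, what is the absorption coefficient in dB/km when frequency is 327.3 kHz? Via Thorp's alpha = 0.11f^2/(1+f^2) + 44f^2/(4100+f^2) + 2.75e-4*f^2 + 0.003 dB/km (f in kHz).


f^2 = 107125.29
alpha = 0.11*107125.29/(1+107125.29) + 44*107125.29/(4100+107125.29) + 2.75e-4*107125.29 + 0.003 = 71.951

71.951 dB/km


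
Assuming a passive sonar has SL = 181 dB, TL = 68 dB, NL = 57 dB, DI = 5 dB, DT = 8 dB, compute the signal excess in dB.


SE = SL - TL - NL + DI - DT = 181 - 68 - 57 + 5 - 8 = 53

53 dB


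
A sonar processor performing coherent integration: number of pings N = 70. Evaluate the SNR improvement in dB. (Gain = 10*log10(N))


Gain = 10*log10(70) = 18.45

18.45 dB


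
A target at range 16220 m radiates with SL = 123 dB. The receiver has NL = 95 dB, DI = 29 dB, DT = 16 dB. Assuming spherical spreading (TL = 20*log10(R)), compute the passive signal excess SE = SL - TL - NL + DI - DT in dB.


Step 1: TL = 20*log10(16220) = 84.2 dB
Step 2: SE = 123 - 84.2 - 95 + 29 - 16 = -43.2

-43.2 dB


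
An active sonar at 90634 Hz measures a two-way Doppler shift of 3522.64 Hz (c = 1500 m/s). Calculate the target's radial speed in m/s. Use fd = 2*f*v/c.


29.15 m/s


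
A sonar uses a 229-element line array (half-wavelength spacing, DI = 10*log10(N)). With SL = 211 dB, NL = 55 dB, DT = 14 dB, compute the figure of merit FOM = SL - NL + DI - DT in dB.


Step 1: DI = 10*log10(229) = 23.6 dB
Step 2: FOM = SL - NL + DI - DT = 211 - 55 + 23.6 - 14 = 165.6

165.6 dB


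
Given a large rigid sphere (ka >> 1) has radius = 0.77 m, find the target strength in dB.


TS = 10*log10(0.77^2 / 4) = 10*log10(0.148225) = -8.29

-8.29 dB


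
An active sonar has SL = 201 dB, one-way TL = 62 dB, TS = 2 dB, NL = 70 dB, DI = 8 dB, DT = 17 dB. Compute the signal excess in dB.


SE = SL - 2*TL + TS - NL + DI - DT = 201 - 2*62 + (2) - 70 + 8 - 17 = 0

0 dB


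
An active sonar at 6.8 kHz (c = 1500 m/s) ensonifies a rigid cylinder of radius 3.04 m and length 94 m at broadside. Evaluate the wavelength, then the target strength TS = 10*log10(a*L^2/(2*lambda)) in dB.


Step 1: lambda = c/f = 1500/6800 = 0.22059 m
Step 2: TS = 10*log10(a*L^2/(2*lambda)) = 10*log10(3.04*94^2/(2*0.22059)) = 47.85

47.85 dB


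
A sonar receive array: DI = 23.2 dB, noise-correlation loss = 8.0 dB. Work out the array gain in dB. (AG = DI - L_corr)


AG = DI - L_corr = 23.2 - 8.0 = 15.2

15.2 dB


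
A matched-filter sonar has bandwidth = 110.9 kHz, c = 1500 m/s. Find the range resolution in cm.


0.68 cm


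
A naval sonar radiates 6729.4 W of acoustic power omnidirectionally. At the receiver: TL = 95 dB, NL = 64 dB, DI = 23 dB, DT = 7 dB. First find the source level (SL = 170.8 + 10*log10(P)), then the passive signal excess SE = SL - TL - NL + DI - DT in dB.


Step 1: SL = 170.8 + 10*log10(6729.4) = 209.08 dB
Step 2: SE = SL - TL - NL + DI - DT = 209.08 - 95 - 64 + 23 - 7 = 66.08

66.08 dB


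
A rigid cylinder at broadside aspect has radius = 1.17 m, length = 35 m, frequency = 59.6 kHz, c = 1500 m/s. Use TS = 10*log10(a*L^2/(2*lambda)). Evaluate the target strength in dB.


44.54 dB


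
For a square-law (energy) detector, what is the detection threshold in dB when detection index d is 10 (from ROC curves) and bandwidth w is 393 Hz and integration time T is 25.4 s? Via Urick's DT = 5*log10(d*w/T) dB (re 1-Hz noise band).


DT = 5*log10(d*w/T) = 5*log10(10 * 393 / 25.4) = 5*log10(154.72) = 10.95

10.95 dB


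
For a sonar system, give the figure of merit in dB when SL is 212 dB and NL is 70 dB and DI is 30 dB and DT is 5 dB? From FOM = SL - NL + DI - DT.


FOM = SL - NL + DI - DT = 212 - 70 + 30 - 5 = 167

167 dB


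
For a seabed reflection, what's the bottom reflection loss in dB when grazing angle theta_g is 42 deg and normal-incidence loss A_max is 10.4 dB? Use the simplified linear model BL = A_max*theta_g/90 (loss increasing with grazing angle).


BL = A_max * theta_g / 90 = 10.4 * 42 / 90 = 4.85

4.85 dB


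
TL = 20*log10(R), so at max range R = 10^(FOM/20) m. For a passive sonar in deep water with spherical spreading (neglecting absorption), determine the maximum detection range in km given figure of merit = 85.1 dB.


17.99 km


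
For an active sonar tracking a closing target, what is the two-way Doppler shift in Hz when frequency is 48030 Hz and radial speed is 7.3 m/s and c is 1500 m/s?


fd = 2*f*v/c = 2 * 48030 * 7.3 / 1500 = 467.49

467.49 Hz


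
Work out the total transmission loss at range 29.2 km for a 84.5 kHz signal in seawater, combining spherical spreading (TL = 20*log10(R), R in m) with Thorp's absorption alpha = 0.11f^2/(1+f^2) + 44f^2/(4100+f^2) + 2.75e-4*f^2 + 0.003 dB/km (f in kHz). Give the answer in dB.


966.1 dB


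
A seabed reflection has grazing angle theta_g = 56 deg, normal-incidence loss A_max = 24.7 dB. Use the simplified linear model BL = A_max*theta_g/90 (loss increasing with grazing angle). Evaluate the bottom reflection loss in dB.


15.37 dB


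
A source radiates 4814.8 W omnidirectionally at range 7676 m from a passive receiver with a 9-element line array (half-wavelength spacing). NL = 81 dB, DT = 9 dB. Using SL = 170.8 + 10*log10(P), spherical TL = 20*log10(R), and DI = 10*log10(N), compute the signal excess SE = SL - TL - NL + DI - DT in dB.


Step 1: SL = 170.8 + 10*log10(4814.8) = 207.63 dB
Step 2: TL = 20*log10(7676) = 77.7 dB
Step 3: DI = 10*log10(9) = 9.54 dB
Step 4: SE = SL - TL - NL + DI - DT = 207.63 - 77.7 - 81 + 9.54 - 9 = 49.47

49.47 dB


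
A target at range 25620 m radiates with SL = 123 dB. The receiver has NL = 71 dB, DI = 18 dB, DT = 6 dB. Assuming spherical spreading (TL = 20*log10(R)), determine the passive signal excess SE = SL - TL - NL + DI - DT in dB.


Step 1: TL = 20*log10(25620) = 88.17 dB
Step 2: SE = 123 - 88.17 - 71 + 18 - 6 = -24.17

-24.17 dB


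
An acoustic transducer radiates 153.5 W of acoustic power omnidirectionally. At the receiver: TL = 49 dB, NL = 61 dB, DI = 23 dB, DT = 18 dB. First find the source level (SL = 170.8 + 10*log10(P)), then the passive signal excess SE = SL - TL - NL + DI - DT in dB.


Step 1: SL = 170.8 + 10*log10(153.5) = 192.66 dB
Step 2: SE = SL - TL - NL + DI - DT = 192.66 - 49 - 61 + 23 - 18 = 87.66

87.66 dB


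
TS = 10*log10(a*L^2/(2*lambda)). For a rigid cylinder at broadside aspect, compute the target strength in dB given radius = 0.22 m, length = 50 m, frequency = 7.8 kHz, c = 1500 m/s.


lambda = 1500/7800 = 0.19231 m
TS = 10*log10(0.22*50^2/(2*0.19231)) = 31.55

31.55 dB


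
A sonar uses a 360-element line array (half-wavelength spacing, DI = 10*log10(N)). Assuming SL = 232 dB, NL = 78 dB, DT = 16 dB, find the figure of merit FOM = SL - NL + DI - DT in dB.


Step 1: DI = 10*log10(360) = 25.56 dB
Step 2: FOM = SL - NL + DI - DT = 232 - 78 + 25.56 - 16 = 163.56

163.56 dB


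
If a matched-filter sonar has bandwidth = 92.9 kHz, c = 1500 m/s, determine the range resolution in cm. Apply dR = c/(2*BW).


0.81 cm


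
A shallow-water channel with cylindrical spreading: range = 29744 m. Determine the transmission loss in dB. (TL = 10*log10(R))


44.73 dB


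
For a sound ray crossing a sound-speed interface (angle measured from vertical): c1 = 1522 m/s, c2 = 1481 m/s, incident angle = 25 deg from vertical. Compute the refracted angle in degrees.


sin(theta2) = (c2/c1)*sin(theta1) = (1481/1522)*sin(25 deg) = 0.41123
theta2 = arcsin(0.41123) = 24.28

24.28 deg


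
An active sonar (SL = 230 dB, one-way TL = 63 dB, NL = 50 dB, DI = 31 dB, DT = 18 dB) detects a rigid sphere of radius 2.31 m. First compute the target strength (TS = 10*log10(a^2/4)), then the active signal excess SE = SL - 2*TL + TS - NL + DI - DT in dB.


Step 1: TS = 10*log10(2.31^2/4) = 1.25 dB
Step 2: SE = SL - 2*TL + TS - NL + DI - DT = 230 - 2*63 + (1.25) - 50 + 31 - 18 = 68.25

68.25 dB


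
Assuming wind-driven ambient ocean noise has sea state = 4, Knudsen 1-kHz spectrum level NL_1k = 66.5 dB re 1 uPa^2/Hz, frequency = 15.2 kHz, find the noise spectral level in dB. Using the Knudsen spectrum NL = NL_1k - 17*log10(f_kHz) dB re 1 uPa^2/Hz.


NL = NL_1k - 17*log10(f_kHz) = 66.5 - 17*log10(15.2) = 66.5 - (20.09) = 46.41

46.41 dB


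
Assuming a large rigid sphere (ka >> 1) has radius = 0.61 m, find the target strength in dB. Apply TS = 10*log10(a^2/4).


TS = 10*log10(0.61^2 / 4) = 10*log10(0.093025) = -10.31

-10.31 dB


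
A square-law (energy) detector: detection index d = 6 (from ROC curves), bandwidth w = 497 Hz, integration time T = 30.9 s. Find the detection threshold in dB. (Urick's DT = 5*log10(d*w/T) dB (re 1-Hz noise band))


DT = 5*log10(d*w/T) = 5*log10(6 * 497 / 30.9) = 5*log10(96.5) = 9.92

9.92 dB


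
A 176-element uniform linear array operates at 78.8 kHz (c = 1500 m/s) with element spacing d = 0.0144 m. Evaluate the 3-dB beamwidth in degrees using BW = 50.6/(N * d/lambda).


0.38 deg


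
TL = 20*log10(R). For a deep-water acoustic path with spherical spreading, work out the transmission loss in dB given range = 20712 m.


TL = 20*log10(20712) = 86.32

86.32 dB


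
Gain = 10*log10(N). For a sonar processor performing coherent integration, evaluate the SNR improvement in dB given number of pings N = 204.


Gain = 10*log10(204) = 23.1

23.1 dB


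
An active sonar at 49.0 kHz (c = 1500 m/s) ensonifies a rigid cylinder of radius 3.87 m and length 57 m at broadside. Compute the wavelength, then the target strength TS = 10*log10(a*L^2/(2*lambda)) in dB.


Step 1: lambda = c/f = 1500/49000 = 0.03061 m
Step 2: TS = 10*log10(a*L^2/(2*lambda)) = 10*log10(3.87*57^2/(2*0.03061)) = 53.13

53.13 dB


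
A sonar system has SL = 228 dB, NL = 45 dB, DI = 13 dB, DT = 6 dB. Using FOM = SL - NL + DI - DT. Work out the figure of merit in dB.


190 dB


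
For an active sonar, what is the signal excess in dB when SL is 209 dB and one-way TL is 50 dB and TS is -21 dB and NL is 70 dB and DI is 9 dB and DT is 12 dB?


SE = SL - 2*TL + TS - NL + DI - DT = 209 - 2*50 + (-21) - 70 + 9 - 12 = 15

15 dB


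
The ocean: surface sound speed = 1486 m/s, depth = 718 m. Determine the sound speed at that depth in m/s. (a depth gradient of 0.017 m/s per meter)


c = 1486 + 0.017 * 718 = 1498.206

1498.206 m/s


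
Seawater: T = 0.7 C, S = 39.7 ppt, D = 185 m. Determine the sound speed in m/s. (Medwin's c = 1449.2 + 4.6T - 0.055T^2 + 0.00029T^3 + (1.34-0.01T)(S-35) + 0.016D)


1461.62 m/s


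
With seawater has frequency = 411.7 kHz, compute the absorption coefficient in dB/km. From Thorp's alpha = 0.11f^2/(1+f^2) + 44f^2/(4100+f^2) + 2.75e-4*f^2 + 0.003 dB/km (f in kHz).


89.685 dB/km


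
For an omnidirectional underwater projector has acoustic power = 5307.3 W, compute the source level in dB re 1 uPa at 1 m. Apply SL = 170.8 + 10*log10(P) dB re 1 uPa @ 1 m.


SL = 170.8 + 10*log10(5307.3) = 170.8 + 37.25 = 208.05

208.05 dB


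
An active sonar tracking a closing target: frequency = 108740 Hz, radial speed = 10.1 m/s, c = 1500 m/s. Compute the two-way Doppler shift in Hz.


fd = 2*f*v/c = 2 * 108740 * 10.1 / 1500 = 1464.37

1464.37 Hz


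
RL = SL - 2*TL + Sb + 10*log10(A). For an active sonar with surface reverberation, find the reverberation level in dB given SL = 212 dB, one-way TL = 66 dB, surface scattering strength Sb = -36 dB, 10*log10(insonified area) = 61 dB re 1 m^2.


RL = SL - 2*TL + Sb + 10*log10(A) = 212 - 2*66 + (-36) + 61 = 105

105 dB


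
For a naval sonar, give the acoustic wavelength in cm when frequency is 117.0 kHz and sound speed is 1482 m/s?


lambda = c/f = 1482 / 117000 = 0.0127 m = 1.27 cm

1.27 cm


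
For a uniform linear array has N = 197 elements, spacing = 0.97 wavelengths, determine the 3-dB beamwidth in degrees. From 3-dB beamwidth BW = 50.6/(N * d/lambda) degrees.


0.26 deg


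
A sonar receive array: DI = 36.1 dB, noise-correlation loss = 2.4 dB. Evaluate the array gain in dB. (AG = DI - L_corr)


33.7 dB


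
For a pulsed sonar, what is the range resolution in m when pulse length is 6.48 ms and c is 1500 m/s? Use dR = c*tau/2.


dR = c*tau/2 = 1500 * 6.48e-3 / 2 = 4.86

4.86 m


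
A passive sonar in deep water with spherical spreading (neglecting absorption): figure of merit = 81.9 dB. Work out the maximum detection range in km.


At max range FOM = TL, so 20*log10(R) = 81.9
R = 10^(81.9/20) = 12445.15 m = 12.45 km

12.45 km


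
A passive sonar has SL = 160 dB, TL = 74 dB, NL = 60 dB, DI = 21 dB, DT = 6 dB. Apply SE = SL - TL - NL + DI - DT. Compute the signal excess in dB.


SE = SL - TL - NL + DI - DT = 160 - 74 - 60 + 21 - 6 = 41

41 dB


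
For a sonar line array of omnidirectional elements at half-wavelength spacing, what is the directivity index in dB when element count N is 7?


DI = 10*log10(7) = 8.45

8.45 dB


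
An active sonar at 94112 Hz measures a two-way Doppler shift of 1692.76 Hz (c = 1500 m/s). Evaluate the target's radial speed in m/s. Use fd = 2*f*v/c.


From fd = 2*f*v/c, v = c*fd/(2*f) = 1500 * 1692.76 / (2*94112) = 13.49

13.49 m/s


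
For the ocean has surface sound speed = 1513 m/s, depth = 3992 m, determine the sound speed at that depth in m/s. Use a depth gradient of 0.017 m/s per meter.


c = 1513 + 0.017 * 3992 = 1580.864

1580.864 m/s


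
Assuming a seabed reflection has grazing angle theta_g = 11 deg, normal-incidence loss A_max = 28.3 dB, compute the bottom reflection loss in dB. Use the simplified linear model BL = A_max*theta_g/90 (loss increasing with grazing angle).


3.46 dB


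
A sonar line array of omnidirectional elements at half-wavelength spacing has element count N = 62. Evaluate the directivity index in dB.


17.92 dB


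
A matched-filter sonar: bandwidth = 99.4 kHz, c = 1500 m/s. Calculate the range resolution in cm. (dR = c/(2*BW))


dR = c/(2*BW) = 1500 / (2 * 99.4e3) = 0.0075 m = 0.75 cm

0.75 cm


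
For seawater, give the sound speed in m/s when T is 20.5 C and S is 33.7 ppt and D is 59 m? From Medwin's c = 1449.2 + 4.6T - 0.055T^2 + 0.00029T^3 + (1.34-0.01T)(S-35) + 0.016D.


c = 1449.2 + 4.6*20.5 - 0.055*20.5^2 + 0.00029*20.5^3 + (1.34 - 0.01*20.5)*(33.7 - 35) + 0.016*59 = 1522.35

1522.35 m/s


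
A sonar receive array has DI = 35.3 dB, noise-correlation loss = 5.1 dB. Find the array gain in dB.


30.2 dB


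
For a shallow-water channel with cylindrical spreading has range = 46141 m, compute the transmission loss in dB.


TL = 10*log10(46141) = 46.64

46.64 dB


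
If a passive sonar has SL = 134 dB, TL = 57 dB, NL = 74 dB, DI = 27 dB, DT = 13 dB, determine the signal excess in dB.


17 dB


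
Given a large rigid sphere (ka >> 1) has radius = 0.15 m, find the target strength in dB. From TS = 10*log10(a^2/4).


-22.5 dB


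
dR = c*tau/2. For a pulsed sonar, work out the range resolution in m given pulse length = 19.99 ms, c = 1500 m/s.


dR = c*tau/2 = 1500 * 19.99e-3 / 2 = 14.9925

14.9925 m


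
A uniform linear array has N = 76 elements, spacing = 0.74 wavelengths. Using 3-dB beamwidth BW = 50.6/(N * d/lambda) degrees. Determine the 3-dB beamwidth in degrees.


0.9 deg


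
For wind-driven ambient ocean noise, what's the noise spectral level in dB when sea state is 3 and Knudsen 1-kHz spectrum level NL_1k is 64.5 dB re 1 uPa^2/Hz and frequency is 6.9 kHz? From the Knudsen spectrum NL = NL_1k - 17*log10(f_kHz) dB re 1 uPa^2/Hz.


NL = NL_1k - 17*log10(f_kHz) = 64.5 - 17*log10(6.9) = 64.5 - (14.26) = 50.24

50.24 dB


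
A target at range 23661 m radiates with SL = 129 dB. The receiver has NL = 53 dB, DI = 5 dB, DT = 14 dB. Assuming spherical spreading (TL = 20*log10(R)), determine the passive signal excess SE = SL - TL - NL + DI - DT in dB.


Step 1: TL = 20*log10(23661) = 87.48 dB
Step 2: SE = 129 - 87.48 - 53 + 5 - 14 = -20.48

-20.48 dB


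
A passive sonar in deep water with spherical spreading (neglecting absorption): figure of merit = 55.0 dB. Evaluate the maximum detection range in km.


0.56 km


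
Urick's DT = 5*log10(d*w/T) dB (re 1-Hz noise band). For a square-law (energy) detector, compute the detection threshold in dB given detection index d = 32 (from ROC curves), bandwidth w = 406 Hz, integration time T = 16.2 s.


DT = 5*log10(d*w/T) = 5*log10(32 * 406 / 16.2) = 5*log10(801.98) = 14.52

14.52 dB


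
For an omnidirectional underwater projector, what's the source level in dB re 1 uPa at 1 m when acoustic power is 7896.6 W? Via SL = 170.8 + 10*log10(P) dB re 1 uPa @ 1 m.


209.77 dB


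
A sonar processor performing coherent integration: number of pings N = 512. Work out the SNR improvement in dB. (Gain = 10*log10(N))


27.09 dB


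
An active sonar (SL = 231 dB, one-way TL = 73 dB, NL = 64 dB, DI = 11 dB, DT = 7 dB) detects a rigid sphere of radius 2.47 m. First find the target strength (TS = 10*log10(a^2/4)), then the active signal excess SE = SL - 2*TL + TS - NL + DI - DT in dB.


Step 1: TS = 10*log10(2.47^2/4) = 1.83 dB
Step 2: SE = SL - 2*TL + TS - NL + DI - DT = 231 - 2*73 + (1.83) - 64 + 11 - 7 = 26.83

26.83 dB


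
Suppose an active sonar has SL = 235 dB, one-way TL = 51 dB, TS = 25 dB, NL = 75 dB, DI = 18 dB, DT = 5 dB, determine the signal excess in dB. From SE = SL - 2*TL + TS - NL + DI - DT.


SE = SL - 2*TL + TS - NL + DI - DT = 235 - 2*51 + (25) - 75 + 18 - 5 = 96

96 dB


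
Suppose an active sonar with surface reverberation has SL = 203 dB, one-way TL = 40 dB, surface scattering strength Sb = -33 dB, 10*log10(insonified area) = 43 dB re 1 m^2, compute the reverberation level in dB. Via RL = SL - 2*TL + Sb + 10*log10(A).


133 dB


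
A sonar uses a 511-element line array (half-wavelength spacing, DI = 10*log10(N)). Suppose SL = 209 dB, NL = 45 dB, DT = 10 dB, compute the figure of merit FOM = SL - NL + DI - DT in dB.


Step 1: DI = 10*log10(511) = 27.08 dB
Step 2: FOM = SL - NL + DI - DT = 209 - 45 + 27.08 - 10 = 181.08

181.08 dB


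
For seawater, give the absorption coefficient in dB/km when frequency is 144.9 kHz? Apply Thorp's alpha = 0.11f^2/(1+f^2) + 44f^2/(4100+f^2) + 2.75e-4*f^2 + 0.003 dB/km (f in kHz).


42.699 dB/km


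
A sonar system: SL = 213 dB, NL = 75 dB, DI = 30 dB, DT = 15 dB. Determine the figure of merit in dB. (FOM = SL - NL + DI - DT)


FOM = SL - NL + DI - DT = 213 - 75 + 30 - 15 = 153

153 dB


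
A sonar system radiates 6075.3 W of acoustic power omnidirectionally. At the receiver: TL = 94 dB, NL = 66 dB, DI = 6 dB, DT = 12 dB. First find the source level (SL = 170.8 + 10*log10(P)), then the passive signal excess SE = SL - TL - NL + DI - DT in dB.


Step 1: SL = 170.8 + 10*log10(6075.3) = 208.64 dB
Step 2: SE = SL - TL - NL + DI - DT = 208.64 - 94 - 66 + 6 - 12 = 42.64

42.64 dB


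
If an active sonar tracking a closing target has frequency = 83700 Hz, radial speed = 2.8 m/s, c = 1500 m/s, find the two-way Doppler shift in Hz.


fd = 2*f*v/c = 2 * 83700 * 2.8 / 1500 = 312.48

312.48 Hz


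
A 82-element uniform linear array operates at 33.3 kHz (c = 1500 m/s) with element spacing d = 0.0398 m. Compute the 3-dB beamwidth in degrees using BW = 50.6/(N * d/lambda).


Step 1: lambda = 1500/33300 = 0.04505 m
Step 2: d/lambda = 0.0398/0.04505 = 0.8835
Step 3: BW = 50.6/(N * d/lambda) = 50.6/(82 * 0.8835) = 0.7

0.7 deg


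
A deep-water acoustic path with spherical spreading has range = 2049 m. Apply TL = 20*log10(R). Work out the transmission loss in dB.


TL = 20*log10(2049) = 66.23

66.23 dB


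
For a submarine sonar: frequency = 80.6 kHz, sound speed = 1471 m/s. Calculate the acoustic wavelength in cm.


lambda = c/f = 1471 / 80600 = 0.0183 m = 1.83 cm

1.83 cm


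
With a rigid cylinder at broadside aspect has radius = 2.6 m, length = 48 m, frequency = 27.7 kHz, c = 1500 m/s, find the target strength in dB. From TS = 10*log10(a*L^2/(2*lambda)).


lambda = 1500/27700 = 0.05415 m
TS = 10*log10(2.6*48^2/(2*0.05415)) = 47.43

47.43 dB


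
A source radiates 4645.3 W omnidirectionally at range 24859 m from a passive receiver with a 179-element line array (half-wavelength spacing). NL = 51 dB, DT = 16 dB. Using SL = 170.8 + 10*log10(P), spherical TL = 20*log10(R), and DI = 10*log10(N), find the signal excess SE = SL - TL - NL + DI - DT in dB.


Step 1: SL = 170.8 + 10*log10(4645.3) = 207.47 dB
Step 2: TL = 20*log10(24859) = 87.91 dB
Step 3: DI = 10*log10(179) = 22.53 dB
Step 4: SE = SL - TL - NL + DI - DT = 207.47 - 87.91 - 51 + 22.53 - 16 = 75.09

75.09 dB


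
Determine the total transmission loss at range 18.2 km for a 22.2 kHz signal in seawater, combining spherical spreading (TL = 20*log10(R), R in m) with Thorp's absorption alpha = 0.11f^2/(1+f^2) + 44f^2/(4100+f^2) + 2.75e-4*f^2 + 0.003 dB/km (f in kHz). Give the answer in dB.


175.65 dB


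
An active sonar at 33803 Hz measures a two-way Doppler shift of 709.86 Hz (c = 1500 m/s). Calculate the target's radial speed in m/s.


From fd = 2*f*v/c, v = c*fd/(2*f) = 1500 * 709.86 / (2*33803) = 15.75

15.75 m/s


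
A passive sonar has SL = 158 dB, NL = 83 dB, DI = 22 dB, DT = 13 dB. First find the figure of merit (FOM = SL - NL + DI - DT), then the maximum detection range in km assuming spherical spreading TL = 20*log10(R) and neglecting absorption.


Step 1: FOM = SL - NL + DI - DT = 158 - 83 + 22 - 13 = 84 dB
Step 2: at max range FOM = TL = 20*log10(R), so R = 10^(84/20) = 15848.93 m = 15.85 km

15.85 km


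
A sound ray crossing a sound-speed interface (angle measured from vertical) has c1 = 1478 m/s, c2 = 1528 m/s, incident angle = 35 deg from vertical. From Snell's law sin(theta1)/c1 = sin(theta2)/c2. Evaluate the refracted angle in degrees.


sin(theta2) = (c2/c1)*sin(theta1) = (1528/1478)*sin(35 deg) = 0.59298
theta2 = arcsin(0.59298) = 36.37

36.37 deg


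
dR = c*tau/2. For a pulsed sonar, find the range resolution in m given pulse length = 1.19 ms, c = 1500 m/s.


dR = c*tau/2 = 1500 * 1.19e-3 / 2 = 0.8925

0.8925 m


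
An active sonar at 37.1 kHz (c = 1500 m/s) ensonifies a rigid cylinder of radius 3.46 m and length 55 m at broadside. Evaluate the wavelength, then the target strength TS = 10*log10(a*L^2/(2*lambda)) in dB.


Step 1: lambda = c/f = 1500/37100 = 0.04043 m
Step 2: TS = 10*log10(a*L^2/(2*lambda)) = 10*log10(3.46*55^2/(2*0.04043)) = 51.12

51.12 dB
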